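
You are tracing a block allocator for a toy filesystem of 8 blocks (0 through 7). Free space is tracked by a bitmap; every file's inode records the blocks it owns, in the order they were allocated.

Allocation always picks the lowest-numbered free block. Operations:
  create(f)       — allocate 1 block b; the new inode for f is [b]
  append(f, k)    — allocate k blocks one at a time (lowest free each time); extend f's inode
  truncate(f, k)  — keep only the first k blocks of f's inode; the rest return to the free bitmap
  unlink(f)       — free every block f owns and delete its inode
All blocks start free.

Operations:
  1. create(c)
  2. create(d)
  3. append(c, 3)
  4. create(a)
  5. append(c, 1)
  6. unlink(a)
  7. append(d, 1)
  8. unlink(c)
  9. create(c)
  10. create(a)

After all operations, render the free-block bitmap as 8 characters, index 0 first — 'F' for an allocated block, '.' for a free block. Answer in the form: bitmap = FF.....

  1. create(c)  ⇒  F.......  {c→[0]}
  2. create(d)  ⇒  FF......  {c→[0]; d→[1]}
  3. append(c, 3)  ⇒  FFFFF...  {c→[0, 2, 3, 4]; d→[1]}
  4. create(a)  ⇒  FFFFFF..  {a→[5]; c→[0, 2, 3, 4]; d→[1]}
  5. append(c, 1)  ⇒  FFFFFFF.  {a→[5]; c→[0, 2, 3, 4, 6]; d→[1]}
  6. unlink(a)  ⇒  FFFFF.F.  {c→[0, 2, 3, 4, 6]; d→[1]}
  7. append(d, 1)  ⇒  FFFFFFF.  {c→[0, 2, 3, 4, 6]; d→[1, 5]}
  8. unlink(c)  ⇒  .F...F..  {d→[1, 5]}
  9. create(c)  ⇒  FF...F..  {c→[0]; d→[1, 5]}
  10. create(a)  ⇒  FFF..F..  {a→[2]; c→[0]; d→[1, 5]}

bitmap = FFF..F..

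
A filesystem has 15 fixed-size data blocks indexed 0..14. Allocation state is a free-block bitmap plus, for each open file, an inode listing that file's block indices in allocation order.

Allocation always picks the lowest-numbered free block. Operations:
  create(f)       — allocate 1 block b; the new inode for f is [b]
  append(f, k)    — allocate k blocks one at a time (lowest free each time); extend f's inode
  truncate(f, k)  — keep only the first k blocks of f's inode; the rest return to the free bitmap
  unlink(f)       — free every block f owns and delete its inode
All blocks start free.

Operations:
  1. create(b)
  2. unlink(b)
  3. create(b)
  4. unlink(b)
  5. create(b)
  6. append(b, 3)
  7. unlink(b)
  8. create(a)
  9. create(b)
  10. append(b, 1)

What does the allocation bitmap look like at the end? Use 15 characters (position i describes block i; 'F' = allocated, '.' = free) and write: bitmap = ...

bitmap = FFF............

  1. create(b)  ⇒  F..............  {b→[0]}
  2. unlink(b)  ⇒  ...............  {}
  3. create(b)  ⇒  F..............  {b→[0]}
  4. unlink(b)  ⇒  ...............  {}
  5. create(b)  ⇒  F..............  {b→[0]}
  6. append(b, 3)  ⇒  FFFF...........  {b→[0, 1, 2, 3]}
  7. unlink(b)  ⇒  ...............  {}
  8. create(a)  ⇒  F..............  {a→[0]}
  9. create(b)  ⇒  FF.............  {a→[0]; b→[1]}
  10. append(b, 1)  ⇒  FFF............  {a→[0]; b→[1, 2]}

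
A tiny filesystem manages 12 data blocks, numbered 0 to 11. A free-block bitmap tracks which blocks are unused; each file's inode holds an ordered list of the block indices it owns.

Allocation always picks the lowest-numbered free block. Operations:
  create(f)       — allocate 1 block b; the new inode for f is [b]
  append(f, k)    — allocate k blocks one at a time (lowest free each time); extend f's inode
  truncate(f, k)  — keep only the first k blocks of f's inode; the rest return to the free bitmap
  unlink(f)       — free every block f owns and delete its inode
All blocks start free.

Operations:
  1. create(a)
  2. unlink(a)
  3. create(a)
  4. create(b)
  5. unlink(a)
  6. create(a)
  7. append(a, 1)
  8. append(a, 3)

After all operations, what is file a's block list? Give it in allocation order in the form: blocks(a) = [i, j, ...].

blocks(a) = [0, 2, 3, 4, 5]

after create(a) → a:[0]  free=[F...........]
after unlink(a) →   free=[............]
after create(a) → a:[0]  free=[F...........]
after create(b) → a:[0], b:[1]  free=[FF..........]
after unlink(a) → b:[1]  free=[.F..........]
after create(a) → a:[0], b:[1]  free=[FF..........]
after append(a, 1) → a:[0, 2], b:[1]  free=[FFF.........]
after append(a, 3) → a:[0, 2, 3, 4, 5], b:[1]  free=[FFFFFF......]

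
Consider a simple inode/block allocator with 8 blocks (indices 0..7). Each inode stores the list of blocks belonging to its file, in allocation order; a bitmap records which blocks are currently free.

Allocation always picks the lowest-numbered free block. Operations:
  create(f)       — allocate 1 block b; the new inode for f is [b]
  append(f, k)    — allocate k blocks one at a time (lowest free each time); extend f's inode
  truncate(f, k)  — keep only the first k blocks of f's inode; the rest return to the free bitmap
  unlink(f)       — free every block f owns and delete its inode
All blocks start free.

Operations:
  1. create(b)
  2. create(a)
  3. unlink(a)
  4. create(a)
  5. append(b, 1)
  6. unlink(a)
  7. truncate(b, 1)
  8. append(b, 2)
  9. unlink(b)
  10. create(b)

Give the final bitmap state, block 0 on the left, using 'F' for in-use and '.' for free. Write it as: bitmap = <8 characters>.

create(b): bitmap=F....... | b=[0]
create(a): bitmap=FF...... | a=[1] b=[0]
unlink(a): bitmap=F....... | b=[0]
create(a): bitmap=FF...... | a=[1] b=[0]
append(b, 1): bitmap=FFF..... | a=[1] b=[0, 2]
unlink(a): bitmap=F.F..... | b=[0, 2]
truncate(b, 1): bitmap=F....... | b=[0]
append(b, 2): bitmap=FFF..... | b=[0, 1, 2]
unlink(b): bitmap=........ | 
create(b): bitmap=F....... | b=[0]

bitmap = F.......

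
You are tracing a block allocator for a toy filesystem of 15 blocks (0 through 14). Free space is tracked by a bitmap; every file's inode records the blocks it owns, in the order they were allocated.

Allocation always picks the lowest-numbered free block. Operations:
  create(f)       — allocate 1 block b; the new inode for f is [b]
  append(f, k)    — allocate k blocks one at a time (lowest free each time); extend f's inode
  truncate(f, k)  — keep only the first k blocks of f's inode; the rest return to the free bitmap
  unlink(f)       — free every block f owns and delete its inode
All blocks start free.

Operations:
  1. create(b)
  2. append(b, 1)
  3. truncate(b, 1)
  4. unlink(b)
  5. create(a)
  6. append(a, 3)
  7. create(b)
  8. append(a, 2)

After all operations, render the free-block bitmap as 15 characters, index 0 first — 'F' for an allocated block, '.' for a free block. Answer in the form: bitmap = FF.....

bitmap = FFFFFFF........

[1] create(b) — b=0 (map F..............)
[2] append(b, 1) — b=0,1 (map FF.............)
[3] truncate(b, 1) — b=0 (map F..............)
[4] unlink(b) —  (map ...............)
[5] create(a) — a=0 (map F..............)
[6] append(a, 3) — a=0,1,2,3 (map FFFF...........)
[7] create(b) — a=0,1,2,3 b=4 (map FFFFF..........)
[8] append(a, 2) — a=0,1,2,3,5,6 b=4 (map FFFFFFF........)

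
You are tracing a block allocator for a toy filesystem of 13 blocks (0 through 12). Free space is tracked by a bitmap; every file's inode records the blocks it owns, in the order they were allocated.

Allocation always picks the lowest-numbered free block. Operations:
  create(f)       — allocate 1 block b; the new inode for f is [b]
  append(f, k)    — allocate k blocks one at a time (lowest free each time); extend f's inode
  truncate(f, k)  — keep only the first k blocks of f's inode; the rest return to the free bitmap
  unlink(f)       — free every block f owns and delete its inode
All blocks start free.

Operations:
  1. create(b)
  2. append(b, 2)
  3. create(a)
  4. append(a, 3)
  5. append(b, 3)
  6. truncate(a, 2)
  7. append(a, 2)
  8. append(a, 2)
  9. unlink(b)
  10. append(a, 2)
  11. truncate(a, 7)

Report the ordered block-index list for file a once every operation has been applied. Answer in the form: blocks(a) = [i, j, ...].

  1. create(b)  ⇒  F............  {b→[0]}
  2. append(b, 2)  ⇒  FFF..........  {b→[0, 1, 2]}
  3. create(a)  ⇒  FFFF.........  {a→[3]; b→[0, 1, 2]}
  4. append(a, 3)  ⇒  FFFFFFF......  {a→[3, 4, 5, 6]; b→[0, 1, 2]}
  5. append(b, 3)  ⇒  FFFFFFFFFF...  {a→[3, 4, 5, 6]; b→[0, 1, 2, 7, 8, 9]}
  6. truncate(a, 2)  ⇒  FFFFF..FFF...  {a→[3, 4]; b→[0, 1, 2, 7, 8, 9]}
  7. append(a, 2)  ⇒  FFFFFFFFFF...  {a→[3, 4, 5, 6]; b→[0, 1, 2, 7, 8, 9]}
  8. append(a, 2)  ⇒  FFFFFFFFFFFF.  {a→[3, 4, 5, 6, 10, 11]; b→[0, 1, 2, 7, 8, 9]}
  9. unlink(b)  ⇒  ...FFFF...FF.  {a→[3, 4, 5, 6, 10, 11]}
  10. append(a, 2)  ⇒  FF.FFFF...FF.  {a→[3, 4, 5, 6, 10, 11, 0, 1]}
  11. truncate(a, 7)  ⇒  F..FFFF...FF.  {a→[3, 4, 5, 6, 10, 11, 0]}

blocks(a) = [3, 4, 5, 6, 10, 11, 0]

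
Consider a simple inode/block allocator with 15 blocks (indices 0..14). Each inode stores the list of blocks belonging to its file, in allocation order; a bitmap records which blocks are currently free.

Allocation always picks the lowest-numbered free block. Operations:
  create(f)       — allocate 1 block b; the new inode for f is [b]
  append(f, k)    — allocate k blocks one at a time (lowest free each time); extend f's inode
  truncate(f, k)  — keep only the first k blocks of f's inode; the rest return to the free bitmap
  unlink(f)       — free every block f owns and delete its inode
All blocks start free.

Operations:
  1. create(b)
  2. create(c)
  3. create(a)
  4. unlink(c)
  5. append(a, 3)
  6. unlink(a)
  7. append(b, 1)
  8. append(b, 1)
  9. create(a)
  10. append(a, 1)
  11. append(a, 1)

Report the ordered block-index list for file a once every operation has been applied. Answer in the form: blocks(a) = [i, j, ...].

blocks(a) = [3, 4, 5]

  1. create(b)  ⇒  F..............  {b→[0]}
  2. create(c)  ⇒  FF.............  {b→[0]; c→[1]}
  3. create(a)  ⇒  FFF............  {a→[2]; b→[0]; c→[1]}
  4. unlink(c)  ⇒  F.F............  {a→[2]; b→[0]}
  5. append(a, 3)  ⇒  FFFFF..........  {a→[2, 1, 3, 4]; b→[0]}
  6. unlink(a)  ⇒  F..............  {b→[0]}
  7. append(b, 1)  ⇒  FF.............  {b→[0, 1]}
  8. append(b, 1)  ⇒  FFF............  {b→[0, 1, 2]}
  9. create(a)  ⇒  FFFF...........  {a→[3]; b→[0, 1, 2]}
  10. append(a, 1)  ⇒  FFFFF..........  {a→[3, 4]; b→[0, 1, 2]}
  11. append(a, 1)  ⇒  FFFFFF.........  {a→[3, 4, 5]; b→[0, 1, 2]}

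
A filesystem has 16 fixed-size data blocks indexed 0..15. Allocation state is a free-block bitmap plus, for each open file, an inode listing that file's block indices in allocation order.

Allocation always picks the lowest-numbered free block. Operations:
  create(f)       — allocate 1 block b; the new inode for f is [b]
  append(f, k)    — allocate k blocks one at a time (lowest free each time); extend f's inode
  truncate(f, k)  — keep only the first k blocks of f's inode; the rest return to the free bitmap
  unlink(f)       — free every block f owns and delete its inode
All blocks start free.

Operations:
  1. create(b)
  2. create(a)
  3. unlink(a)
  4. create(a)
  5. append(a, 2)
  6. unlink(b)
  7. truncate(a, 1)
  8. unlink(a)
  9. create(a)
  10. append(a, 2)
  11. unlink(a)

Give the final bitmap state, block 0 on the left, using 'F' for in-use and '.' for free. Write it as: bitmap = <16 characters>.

bitmap = ................

after create(b) → b:[0]  free=[F...............]
after create(a) → a:[1], b:[0]  free=[FF..............]
after unlink(a) → b:[0]  free=[F...............]
after create(a) → a:[1], b:[0]  free=[FF..............]
after append(a, 2) → a:[1, 2, 3], b:[0]  free=[FFFF............]
after unlink(b) → a:[1, 2, 3]  free=[.FFF............]
after truncate(a, 1) → a:[1]  free=[.F..............]
after unlink(a) →   free=[................]
after create(a) → a:[0]  free=[F...............]
after append(a, 2) → a:[0, 1, 2]  free=[FFF.............]
after unlink(a) →   free=[................]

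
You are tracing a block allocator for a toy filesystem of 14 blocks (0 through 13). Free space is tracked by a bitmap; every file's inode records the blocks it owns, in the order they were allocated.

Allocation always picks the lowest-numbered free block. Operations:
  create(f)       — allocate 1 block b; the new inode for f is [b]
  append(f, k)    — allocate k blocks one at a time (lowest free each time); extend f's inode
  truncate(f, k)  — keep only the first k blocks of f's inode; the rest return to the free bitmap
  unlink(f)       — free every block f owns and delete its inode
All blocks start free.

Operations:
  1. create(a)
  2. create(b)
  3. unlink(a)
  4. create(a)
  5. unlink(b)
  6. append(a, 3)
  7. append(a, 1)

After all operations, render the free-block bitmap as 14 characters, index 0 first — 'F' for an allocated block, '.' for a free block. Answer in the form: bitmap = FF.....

bitmap = FFFFF.........

[1] create(a) — a=0 (map F.............)
[2] create(b) — a=0 b=1 (map FF............)
[3] unlink(a) — b=1 (map .F............)
[4] create(a) — a=0 b=1 (map FF............)
[5] unlink(b) — a=0 (map F.............)
[6] append(a, 3) — a=0,1,2,3 (map FFFF..........)
[7] append(a, 1) — a=0,1,2,3,4 (map FFFFF.........)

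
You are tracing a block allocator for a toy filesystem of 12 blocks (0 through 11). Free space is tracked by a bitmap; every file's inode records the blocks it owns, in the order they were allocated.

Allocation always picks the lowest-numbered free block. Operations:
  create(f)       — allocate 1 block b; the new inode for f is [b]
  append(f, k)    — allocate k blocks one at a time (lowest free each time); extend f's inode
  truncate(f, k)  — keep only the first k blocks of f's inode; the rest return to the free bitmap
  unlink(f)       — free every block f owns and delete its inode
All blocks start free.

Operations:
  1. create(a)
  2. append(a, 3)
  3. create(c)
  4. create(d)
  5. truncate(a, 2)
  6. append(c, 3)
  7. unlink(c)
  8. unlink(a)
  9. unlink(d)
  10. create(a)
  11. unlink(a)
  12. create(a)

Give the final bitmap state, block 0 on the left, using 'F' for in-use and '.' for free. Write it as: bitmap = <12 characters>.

bitmap = F...........

  1. create(a)  ⇒  F...........  {a→[0]}
  2. append(a, 3)  ⇒  FFFF........  {a→[0, 1, 2, 3]}
  3. create(c)  ⇒  FFFFF.......  {a→[0, 1, 2, 3]; c→[4]}
  4. create(d)  ⇒  FFFFFF......  {a→[0, 1, 2, 3]; c→[4]; d→[5]}
  5. truncate(a, 2)  ⇒  FF..FF......  {a→[0, 1]; c→[4]; d→[5]}
  6. append(c, 3)  ⇒  FFFFFFF.....  {a→[0, 1]; c→[4, 2, 3, 6]; d→[5]}
  7. unlink(c)  ⇒  FF...F......  {a→[0, 1]; d→[5]}
  8. unlink(a)  ⇒  .....F......  {d→[5]}
  9. unlink(d)  ⇒  ............  {}
  10. create(a)  ⇒  F...........  {a→[0]}
  11. unlink(a)  ⇒  ............  {}
  12. create(a)  ⇒  F...........  {a→[0]}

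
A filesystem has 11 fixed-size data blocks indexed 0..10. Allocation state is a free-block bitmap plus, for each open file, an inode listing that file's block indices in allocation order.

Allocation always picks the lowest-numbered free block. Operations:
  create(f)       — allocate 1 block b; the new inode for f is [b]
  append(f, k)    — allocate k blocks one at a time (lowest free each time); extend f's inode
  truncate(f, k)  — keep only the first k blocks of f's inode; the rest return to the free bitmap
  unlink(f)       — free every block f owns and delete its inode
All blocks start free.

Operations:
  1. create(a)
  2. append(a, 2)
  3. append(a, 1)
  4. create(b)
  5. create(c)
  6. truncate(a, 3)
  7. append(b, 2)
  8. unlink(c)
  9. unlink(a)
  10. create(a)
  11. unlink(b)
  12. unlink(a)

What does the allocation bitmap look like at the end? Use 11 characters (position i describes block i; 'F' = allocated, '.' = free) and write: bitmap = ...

[1] create(a) — a=0 (map F..........)
[2] append(a, 2) — a=0,1,2 (map FFF........)
[3] append(a, 1) — a=0,1,2,3 (map FFFF.......)
[4] create(b) — a=0,1,2,3 b=4 (map FFFFF......)
[5] create(c) — a=0,1,2,3 b=4 c=5 (map FFFFFF.....)
[6] truncate(a, 3) — a=0,1,2 b=4 c=5 (map FFF.FF.....)
[7] append(b, 2) — a=0,1,2 b=4,3,6 c=5 (map FFFFFFF....)
[8] unlink(c) — a=0,1,2 b=4,3,6 (map FFFFF.F....)
[9] unlink(a) — b=4,3,6 (map ...FF.F....)
[10] create(a) — a=0 b=4,3,6 (map F..FF.F....)
[11] unlink(b) — a=0 (map F..........)
[12] unlink(a) —  (map ...........)

bitmap = ...........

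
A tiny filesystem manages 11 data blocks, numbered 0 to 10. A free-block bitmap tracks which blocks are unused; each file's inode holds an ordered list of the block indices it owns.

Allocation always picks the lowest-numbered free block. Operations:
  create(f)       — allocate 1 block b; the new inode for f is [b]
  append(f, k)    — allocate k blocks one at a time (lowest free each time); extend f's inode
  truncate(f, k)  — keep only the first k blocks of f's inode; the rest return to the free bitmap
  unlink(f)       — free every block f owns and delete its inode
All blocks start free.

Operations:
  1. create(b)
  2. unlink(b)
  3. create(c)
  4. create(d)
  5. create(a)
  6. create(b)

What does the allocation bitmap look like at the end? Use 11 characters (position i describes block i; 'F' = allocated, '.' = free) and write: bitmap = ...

after create(b) → b:[0]  free=[F..........]
after unlink(b) →   free=[...........]
after create(c) → c:[0]  free=[F..........]
after create(d) → c:[0], d:[1]  free=[FF.........]
after create(a) → a:[2], c:[0], d:[1]  free=[FFF........]
after create(b) → a:[2], b:[3], c:[0], d:[1]  free=[FFFF.......]

bitmap = FFFF.......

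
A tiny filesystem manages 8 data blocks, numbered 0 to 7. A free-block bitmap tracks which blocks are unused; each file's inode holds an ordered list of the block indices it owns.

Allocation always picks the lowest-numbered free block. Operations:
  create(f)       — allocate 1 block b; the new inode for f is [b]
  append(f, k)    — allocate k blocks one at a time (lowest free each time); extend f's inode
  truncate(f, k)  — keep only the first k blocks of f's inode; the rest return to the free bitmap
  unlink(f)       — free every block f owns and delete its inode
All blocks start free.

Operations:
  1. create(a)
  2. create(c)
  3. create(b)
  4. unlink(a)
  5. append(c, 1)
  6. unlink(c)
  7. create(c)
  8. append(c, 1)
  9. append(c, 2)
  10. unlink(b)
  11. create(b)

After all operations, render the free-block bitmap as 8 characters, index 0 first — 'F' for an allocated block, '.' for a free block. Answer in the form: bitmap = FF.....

bitmap = FFFFF...

[1] create(a) — a=0 (map F.......)
[2] create(c) — a=0 c=1 (map FF......)
[3] create(b) — a=0 b=2 c=1 (map FFF.....)
[4] unlink(a) — b=2 c=1 (map .FF.....)
[5] append(c, 1) — b=2 c=1,0 (map FFF.....)
[6] unlink(c) — b=2 (map ..F.....)
[7] create(c) — b=2 c=0 (map F.F.....)
[8] append(c, 1) — b=2 c=0,1 (map FFF.....)
[9] append(c, 2) — b=2 c=0,1,3,4 (map FFFFF...)
[10] unlink(b) — c=0,1,3,4 (map FF.FF...)
[11] create(b) — b=2 c=0,1,3,4 (map FFFFF...)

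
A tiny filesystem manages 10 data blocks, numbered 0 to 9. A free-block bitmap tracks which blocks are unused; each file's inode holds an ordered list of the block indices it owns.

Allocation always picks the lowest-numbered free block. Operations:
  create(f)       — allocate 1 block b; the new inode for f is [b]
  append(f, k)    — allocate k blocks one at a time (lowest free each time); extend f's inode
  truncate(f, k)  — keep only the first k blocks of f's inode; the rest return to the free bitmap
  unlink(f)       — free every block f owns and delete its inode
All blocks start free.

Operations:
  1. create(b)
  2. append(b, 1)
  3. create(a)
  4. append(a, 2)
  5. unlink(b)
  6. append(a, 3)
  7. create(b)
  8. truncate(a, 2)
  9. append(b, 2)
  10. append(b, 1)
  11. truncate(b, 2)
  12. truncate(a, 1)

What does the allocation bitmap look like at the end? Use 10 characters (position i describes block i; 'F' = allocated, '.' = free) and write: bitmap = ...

bitmap = F.F...F...

[1] create(b) — b=0 (map F.........)
[2] append(b, 1) — b=0,1 (map FF........)
[3] create(a) — a=2 b=0,1 (map FFF.......)
[4] append(a, 2) — a=2,3,4 b=0,1 (map FFFFF.....)
[5] unlink(b) — a=2,3,4 (map ..FFF.....)
[6] append(a, 3) — a=2,3,4,0,1,5 (map FFFFFF....)
[7] create(b) — a=2,3,4,0,1,5 b=6 (map FFFFFFF...)
[8] truncate(a, 2) — a=2,3 b=6 (map ..FF..F...)
[9] append(b, 2) — a=2,3 b=6,0,1 (map FFFF..F...)
[10] append(b, 1) — a=2,3 b=6,0,1,4 (map FFFFF.F...)
[11] truncate(b, 2) — a=2,3 b=6,0 (map F.FF..F...)
[12] truncate(a, 1) — a=2 b=6,0 (map F.F...F...)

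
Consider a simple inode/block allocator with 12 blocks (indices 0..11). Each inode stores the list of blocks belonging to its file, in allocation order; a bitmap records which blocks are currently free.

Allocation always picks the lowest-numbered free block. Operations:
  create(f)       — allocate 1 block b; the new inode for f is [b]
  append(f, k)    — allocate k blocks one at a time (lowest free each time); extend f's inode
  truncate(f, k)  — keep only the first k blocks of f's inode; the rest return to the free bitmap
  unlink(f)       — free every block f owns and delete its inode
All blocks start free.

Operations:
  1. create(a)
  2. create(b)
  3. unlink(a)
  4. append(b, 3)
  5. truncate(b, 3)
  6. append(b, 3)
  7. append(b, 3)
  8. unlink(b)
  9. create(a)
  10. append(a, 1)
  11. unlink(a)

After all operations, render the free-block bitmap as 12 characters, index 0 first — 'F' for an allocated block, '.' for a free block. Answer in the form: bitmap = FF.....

bitmap = ............

  1. create(a)  ⇒  F...........  {a→[0]}
  2. create(b)  ⇒  FF..........  {a→[0]; b→[1]}
  3. unlink(a)  ⇒  .F..........  {b→[1]}
  4. append(b, 3)  ⇒  FFFF........  {b→[1, 0, 2, 3]}
  5. truncate(b, 3)  ⇒  FFF.........  {b→[1, 0, 2]}
  6. append(b, 3)  ⇒  FFFFFF......  {b→[1, 0, 2, 3, 4, 5]}
  7. append(b, 3)  ⇒  FFFFFFFFF...  {b→[1, 0, 2, 3, 4, 5, 6, 7, 8]}
  8. unlink(b)  ⇒  ............  {}
  9. create(a)  ⇒  F...........  {a→[0]}
  10. append(a, 1)  ⇒  FF..........  {a→[0, 1]}
  11. unlink(a)  ⇒  ............  {}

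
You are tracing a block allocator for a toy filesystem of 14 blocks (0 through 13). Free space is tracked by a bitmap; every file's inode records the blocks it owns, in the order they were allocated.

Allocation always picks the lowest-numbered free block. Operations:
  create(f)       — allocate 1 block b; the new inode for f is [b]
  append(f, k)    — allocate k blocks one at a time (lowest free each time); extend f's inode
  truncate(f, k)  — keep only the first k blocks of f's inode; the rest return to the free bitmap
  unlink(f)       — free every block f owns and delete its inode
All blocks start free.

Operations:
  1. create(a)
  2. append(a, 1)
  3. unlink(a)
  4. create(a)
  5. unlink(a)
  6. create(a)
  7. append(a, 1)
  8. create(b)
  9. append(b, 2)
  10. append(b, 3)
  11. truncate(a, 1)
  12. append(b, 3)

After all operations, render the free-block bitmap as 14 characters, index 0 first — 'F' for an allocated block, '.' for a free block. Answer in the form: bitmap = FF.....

bitmap = FFFFFFFFFF....

after create(a) → a:[0]  free=[F.............]
after append(a, 1) → a:[0, 1]  free=[FF............]
after unlink(a) →   free=[..............]
after create(a) → a:[0]  free=[F.............]
after unlink(a) →   free=[..............]
after create(a) → a:[0]  free=[F.............]
after append(a, 1) → a:[0, 1]  free=[FF............]
after create(b) → a:[0, 1], b:[2]  free=[FFF...........]
after append(b, 2) → a:[0, 1], b:[2, 3, 4]  free=[FFFFF.........]
after append(b, 3) → a:[0, 1], b:[2, 3, 4, 5, 6, 7]  free=[FFFFFFFF......]
after truncate(a, 1) → a:[0], b:[2, 3, 4, 5, 6, 7]  free=[F.FFFFFF......]
after append(b, 3) → a:[0], b:[2, 3, 4, 5, 6, 7, 1, 8, 9]  free=[FFFFFFFFFF....]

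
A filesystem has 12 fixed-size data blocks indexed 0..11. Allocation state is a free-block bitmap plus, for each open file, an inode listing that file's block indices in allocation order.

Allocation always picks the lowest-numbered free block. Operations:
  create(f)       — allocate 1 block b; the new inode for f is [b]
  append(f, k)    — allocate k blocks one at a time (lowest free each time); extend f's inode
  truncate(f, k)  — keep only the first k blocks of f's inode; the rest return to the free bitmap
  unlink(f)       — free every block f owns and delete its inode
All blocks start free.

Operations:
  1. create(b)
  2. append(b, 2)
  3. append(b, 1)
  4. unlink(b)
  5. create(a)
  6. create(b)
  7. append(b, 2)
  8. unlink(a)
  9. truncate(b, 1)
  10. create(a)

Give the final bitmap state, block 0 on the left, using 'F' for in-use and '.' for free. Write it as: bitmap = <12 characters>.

[1] create(b) — b=0 (map F...........)
[2] append(b, 2) — b=0,1,2 (map FFF.........)
[3] append(b, 1) — b=0,1,2,3 (map FFFF........)
[4] unlink(b) —  (map ............)
[5] create(a) — a=0 (map F...........)
[6] create(b) — a=0 b=1 (map FF..........)
[7] append(b, 2) — a=0 b=1,2,3 (map FFFF........)
[8] unlink(a) — b=1,2,3 (map .FFF........)
[9] truncate(b, 1) — b=1 (map .F..........)
[10] create(a) — a=0 b=1 (map FF..........)

bitmap = FF..........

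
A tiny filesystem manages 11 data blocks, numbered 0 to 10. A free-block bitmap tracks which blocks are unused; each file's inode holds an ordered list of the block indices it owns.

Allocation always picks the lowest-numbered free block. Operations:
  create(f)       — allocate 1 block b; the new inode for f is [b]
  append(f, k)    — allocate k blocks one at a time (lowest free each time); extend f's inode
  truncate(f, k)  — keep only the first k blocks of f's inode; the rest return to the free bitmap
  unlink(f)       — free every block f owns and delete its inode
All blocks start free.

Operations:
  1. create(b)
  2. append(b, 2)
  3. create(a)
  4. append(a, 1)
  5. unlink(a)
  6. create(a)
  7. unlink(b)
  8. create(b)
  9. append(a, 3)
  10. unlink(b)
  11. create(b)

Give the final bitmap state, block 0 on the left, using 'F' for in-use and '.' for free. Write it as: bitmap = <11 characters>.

bitmap = FFFFF......

[1] create(b) — b=0 (map F..........)
[2] append(b, 2) — b=0,1,2 (map FFF........)
[3] create(a) — a=3 b=0,1,2 (map FFFF.......)
[4] append(a, 1) — a=3,4 b=0,1,2 (map FFFFF......)
[5] unlink(a) — b=0,1,2 (map FFF........)
[6] create(a) — a=3 b=0,1,2 (map FFFF.......)
[7] unlink(b) — a=3 (map ...F.......)
[8] create(b) — a=3 b=0 (map F..F.......)
[9] append(a, 3) — a=3,1,2,4 b=0 (map FFFFF......)
[10] unlink(b) — a=3,1,2,4 (map .FFFF......)
[11] create(b) — a=3,1,2,4 b=0 (map FFFFF......)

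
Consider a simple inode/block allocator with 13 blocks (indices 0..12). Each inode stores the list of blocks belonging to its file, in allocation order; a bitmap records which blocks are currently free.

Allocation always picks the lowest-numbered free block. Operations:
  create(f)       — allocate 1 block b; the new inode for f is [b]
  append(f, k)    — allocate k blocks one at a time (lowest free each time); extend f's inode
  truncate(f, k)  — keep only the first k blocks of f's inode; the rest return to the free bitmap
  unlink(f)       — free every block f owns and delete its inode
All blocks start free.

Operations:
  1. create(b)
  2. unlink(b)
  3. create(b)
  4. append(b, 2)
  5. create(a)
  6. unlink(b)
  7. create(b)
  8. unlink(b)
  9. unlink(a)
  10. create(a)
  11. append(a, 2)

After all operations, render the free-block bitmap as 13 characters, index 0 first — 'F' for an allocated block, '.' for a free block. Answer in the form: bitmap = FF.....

bitmap = FFF..........

create(b): bitmap=F............ | b=[0]
unlink(b): bitmap=............. | 
create(b): bitmap=F............ | b=[0]
append(b, 2): bitmap=FFF.......... | b=[0, 1, 2]
create(a): bitmap=FFFF......... | a=[3] b=[0, 1, 2]
unlink(b): bitmap=...F......... | a=[3]
create(b): bitmap=F..F......... | a=[3] b=[0]
unlink(b): bitmap=...F......... | a=[3]
unlink(a): bitmap=............. | 
create(a): bitmap=F............ | a=[0]
append(a, 2): bitmap=FFF.......... | a=[0, 1, 2]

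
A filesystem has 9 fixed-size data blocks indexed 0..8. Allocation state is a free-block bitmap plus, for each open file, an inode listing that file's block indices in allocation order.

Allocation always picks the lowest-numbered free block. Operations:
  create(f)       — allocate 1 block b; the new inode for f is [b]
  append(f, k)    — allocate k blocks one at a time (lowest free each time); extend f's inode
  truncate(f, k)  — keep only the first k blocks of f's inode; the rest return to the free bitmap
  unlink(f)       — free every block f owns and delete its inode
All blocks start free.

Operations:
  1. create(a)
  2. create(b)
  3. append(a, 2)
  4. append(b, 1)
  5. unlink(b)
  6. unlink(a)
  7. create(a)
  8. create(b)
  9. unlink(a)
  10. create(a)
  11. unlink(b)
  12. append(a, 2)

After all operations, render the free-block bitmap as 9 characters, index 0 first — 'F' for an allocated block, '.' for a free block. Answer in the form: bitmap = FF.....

  1. create(a)  ⇒  F........  {a→[0]}
  2. create(b)  ⇒  FF.......  {a→[0]; b→[1]}
  3. append(a, 2)  ⇒  FFFF.....  {a→[0, 2, 3]; b→[1]}
  4. append(b, 1)  ⇒  FFFFF....  {a→[0, 2, 3]; b→[1, 4]}
  5. unlink(b)  ⇒  F.FF.....  {a→[0, 2, 3]}
  6. unlink(a)  ⇒  .........  {}
  7. create(a)  ⇒  F........  {a→[0]}
  8. create(b)  ⇒  FF.......  {a→[0]; b→[1]}
  9. unlink(a)  ⇒  .F.......  {b→[1]}
  10. create(a)  ⇒  FF.......  {a→[0]; b→[1]}
  11. unlink(b)  ⇒  F........  {a→[0]}
  12. append(a, 2)  ⇒  FFF......  {a→[0, 1, 2]}

bitmap = FFF......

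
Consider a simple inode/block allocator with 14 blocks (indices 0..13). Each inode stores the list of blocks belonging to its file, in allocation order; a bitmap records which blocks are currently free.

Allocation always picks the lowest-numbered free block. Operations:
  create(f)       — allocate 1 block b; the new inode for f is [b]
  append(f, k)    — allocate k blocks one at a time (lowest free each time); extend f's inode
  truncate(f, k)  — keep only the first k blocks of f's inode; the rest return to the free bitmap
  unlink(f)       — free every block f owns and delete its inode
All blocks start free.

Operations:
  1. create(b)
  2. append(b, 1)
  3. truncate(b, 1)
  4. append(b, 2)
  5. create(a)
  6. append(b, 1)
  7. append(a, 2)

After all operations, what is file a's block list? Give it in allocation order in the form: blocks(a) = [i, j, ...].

blocks(a) = [3, 5, 6]

  1. create(b)  ⇒  F.............  {b→[0]}
  2. append(b, 1)  ⇒  FF............  {b→[0, 1]}
  3. truncate(b, 1)  ⇒  F.............  {b→[0]}
  4. append(b, 2)  ⇒  FFF...........  {b→[0, 1, 2]}
  5. create(a)  ⇒  FFFF..........  {a→[3]; b→[0, 1, 2]}
  6. append(b, 1)  ⇒  FFFFF.........  {a→[3]; b→[0, 1, 2, 4]}
  7. append(a, 2)  ⇒  FFFFFFF.......  {a→[3, 5, 6]; b→[0, 1, 2, 4]}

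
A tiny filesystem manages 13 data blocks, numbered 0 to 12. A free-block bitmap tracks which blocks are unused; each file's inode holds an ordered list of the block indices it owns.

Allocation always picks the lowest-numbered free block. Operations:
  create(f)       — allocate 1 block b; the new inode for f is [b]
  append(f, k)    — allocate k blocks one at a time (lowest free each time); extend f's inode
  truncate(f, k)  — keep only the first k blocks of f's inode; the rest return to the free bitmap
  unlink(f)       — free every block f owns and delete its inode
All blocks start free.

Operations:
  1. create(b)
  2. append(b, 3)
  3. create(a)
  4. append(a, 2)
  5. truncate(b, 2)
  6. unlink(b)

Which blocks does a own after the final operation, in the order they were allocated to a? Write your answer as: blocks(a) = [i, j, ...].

blocks(a) = [4, 5, 6]

after create(b) → b:[0]  free=[F............]
after append(b, 3) → b:[0, 1, 2, 3]  free=[FFFF.........]
after create(a) → a:[4], b:[0, 1, 2, 3]  free=[FFFFF........]
after append(a, 2) → a:[4, 5, 6], b:[0, 1, 2, 3]  free=[FFFFFFF......]
after truncate(b, 2) → a:[4, 5, 6], b:[0, 1]  free=[FF..FFF......]
after unlink(b) → a:[4, 5, 6]  free=[....FFF......]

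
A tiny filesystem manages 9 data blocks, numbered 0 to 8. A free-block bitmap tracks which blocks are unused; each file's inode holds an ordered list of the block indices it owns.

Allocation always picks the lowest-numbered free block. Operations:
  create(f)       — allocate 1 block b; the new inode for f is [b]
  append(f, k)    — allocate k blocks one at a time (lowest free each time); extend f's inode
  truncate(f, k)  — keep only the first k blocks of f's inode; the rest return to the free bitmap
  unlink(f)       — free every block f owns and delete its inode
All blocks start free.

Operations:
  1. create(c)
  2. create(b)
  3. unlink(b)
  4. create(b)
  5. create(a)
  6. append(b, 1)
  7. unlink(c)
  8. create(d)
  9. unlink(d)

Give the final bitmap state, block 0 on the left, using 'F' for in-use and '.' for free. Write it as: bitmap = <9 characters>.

create(c): bitmap=F........ | c=[0]
create(b): bitmap=FF....... | b=[1] c=[0]
unlink(b): bitmap=F........ | c=[0]
create(b): bitmap=FF....... | b=[1] c=[0]
create(a): bitmap=FFF...... | a=[2] b=[1] c=[0]
append(b, 1): bitmap=FFFF..... | a=[2] b=[1, 3] c=[0]
unlink(c): bitmap=.FFF..... | a=[2] b=[1, 3]
create(d): bitmap=FFFF..... | a=[2] b=[1, 3] d=[0]
unlink(d): bitmap=.FFF..... | a=[2] b=[1, 3]

bitmap = .FFF.....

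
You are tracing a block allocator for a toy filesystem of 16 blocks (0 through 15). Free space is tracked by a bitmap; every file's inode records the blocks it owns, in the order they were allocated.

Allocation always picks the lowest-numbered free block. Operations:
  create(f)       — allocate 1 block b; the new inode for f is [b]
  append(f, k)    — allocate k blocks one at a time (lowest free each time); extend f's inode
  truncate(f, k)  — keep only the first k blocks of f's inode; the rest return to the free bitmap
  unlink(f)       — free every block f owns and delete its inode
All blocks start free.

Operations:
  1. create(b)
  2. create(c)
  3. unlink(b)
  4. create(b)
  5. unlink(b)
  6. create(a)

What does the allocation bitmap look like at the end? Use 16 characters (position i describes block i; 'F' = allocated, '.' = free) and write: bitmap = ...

after create(b) → b:[0]  free=[F...............]
after create(c) → b:[0], c:[1]  free=[FF..............]
after unlink(b) → c:[1]  free=[.F..............]
after create(b) → b:[0], c:[1]  free=[FF..............]
after unlink(b) → c:[1]  free=[.F..............]
after create(a) → a:[0], c:[1]  free=[FF..............]

bitmap = FF..............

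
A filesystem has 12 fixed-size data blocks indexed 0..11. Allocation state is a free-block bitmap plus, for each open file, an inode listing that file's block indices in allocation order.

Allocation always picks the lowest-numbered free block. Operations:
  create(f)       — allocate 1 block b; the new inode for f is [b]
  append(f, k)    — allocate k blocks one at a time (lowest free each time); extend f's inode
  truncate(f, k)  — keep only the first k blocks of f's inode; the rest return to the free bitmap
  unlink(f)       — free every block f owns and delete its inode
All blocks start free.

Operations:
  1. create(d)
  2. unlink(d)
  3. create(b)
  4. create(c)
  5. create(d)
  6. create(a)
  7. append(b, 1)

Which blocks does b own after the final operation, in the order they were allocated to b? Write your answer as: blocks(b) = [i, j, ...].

blocks(b) = [0, 4]

create(d): bitmap=F........... | d=[0]
unlink(d): bitmap=............ | 
create(b): bitmap=F........... | b=[0]
create(c): bitmap=FF.......... | b=[0] c=[1]
create(d): bitmap=FFF......... | b=[0] c=[1] d=[2]
create(a): bitmap=FFFF........ | a=[3] b=[0] c=[1] d=[2]
append(b, 1): bitmap=FFFFF....... | a=[3] b=[0, 4] c=[1] d=[2]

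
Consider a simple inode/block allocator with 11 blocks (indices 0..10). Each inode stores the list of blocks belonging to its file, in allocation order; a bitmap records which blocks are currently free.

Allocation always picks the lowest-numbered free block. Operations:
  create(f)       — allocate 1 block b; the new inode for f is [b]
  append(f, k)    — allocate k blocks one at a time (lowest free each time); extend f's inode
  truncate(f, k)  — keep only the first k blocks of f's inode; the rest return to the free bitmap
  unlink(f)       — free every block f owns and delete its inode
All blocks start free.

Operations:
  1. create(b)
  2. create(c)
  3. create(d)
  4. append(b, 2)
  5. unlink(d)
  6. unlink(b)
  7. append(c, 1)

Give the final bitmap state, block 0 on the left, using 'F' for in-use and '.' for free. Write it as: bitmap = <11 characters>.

bitmap = FF.........

  1. create(b)  ⇒  F..........  {b→[0]}
  2. create(c)  ⇒  FF.........  {b→[0]; c→[1]}
  3. create(d)  ⇒  FFF........  {b→[0]; c→[1]; d→[2]}
  4. append(b, 2)  ⇒  FFFFF......  {b→[0, 3, 4]; c→[1]; d→[2]}
  5. unlink(d)  ⇒  FF.FF......  {b→[0, 3, 4]; c→[1]}
  6. unlink(b)  ⇒  .F.........  {c→[1]}
  7. append(c, 1)  ⇒  FF.........  {c→[1, 0]}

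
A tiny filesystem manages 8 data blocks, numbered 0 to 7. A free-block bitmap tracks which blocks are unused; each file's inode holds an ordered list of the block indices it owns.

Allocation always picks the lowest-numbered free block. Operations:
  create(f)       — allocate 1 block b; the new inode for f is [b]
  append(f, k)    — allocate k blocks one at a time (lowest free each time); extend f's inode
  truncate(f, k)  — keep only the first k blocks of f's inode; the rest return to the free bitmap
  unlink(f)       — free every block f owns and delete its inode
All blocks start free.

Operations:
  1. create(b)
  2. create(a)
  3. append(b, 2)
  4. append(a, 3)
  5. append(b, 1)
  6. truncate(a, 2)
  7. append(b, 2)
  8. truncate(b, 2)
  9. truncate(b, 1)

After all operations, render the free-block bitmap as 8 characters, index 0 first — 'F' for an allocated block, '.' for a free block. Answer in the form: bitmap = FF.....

  1. create(b)  ⇒  F.......  {b→[0]}
  2. create(a)  ⇒  FF......  {a→[1]; b→[0]}
  3. append(b, 2)  ⇒  FFFF....  {a→[1]; b→[0, 2, 3]}
  4. append(a, 3)  ⇒  FFFFFFF.  {a→[1, 4, 5, 6]; b→[0, 2, 3]}
  5. append(b, 1)  ⇒  FFFFFFFF  {a→[1, 4, 5, 6]; b→[0, 2, 3, 7]}
  6. truncate(a, 2)  ⇒  FFFFF..F  {a→[1, 4]; b→[0, 2, 3, 7]}
  7. append(b, 2)  ⇒  FFFFFFFF  {a→[1, 4]; b→[0, 2, 3, 7, 5, 6]}
  8. truncate(b, 2)  ⇒  FFF.F...  {a→[1, 4]; b→[0, 2]}
  9. truncate(b, 1)  ⇒  FF..F...  {a→[1, 4]; b→[0]}

bitmap = FF..F...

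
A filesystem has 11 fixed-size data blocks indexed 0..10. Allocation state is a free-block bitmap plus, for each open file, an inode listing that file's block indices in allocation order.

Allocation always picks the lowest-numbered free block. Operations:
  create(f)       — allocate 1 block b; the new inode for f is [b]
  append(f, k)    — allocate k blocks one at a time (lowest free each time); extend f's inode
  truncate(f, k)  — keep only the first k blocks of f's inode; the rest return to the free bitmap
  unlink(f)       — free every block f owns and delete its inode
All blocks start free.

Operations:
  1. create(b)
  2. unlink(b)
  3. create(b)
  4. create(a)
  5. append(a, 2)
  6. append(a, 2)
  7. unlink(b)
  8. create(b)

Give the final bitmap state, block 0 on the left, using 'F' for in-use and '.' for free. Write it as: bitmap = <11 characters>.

bitmap = FFFFFF.....

  1. create(b)  ⇒  F..........  {b→[0]}
  2. unlink(b)  ⇒  ...........  {}
  3. create(b)  ⇒  F..........  {b→[0]}
  4. create(a)  ⇒  FF.........  {a→[1]; b→[0]}
  5. append(a, 2)  ⇒  FFFF.......  {a→[1, 2, 3]; b→[0]}
  6. append(a, 2)  ⇒  FFFFFF.....  {a→[1, 2, 3, 4, 5]; b→[0]}
  7. unlink(b)  ⇒  .FFFFF.....  {a→[1, 2, 3, 4, 5]}
  8. create(b)  ⇒  FFFFFF.....  {a→[1, 2, 3, 4, 5]; b→[0]}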